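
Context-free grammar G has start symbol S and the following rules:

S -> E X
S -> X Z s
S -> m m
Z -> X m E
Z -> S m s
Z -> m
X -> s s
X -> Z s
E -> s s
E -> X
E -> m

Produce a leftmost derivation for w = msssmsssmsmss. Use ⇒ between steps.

S ⇒ EX ⇒ XX ⇒ ZsX ⇒ msX ⇒ msZs ⇒ msSmss ⇒ msXZsmss ⇒ msZsZsmss ⇒ msXmEsZsmss ⇒ msssmEsZsmss ⇒ msssmXsZsmss ⇒ msssmsssZsmss ⇒ msssmsssmsmss

S ⇒ EX   [S -> E X]
EX ⇒ XX   [E -> X]
XX ⇒ ZsX   [X -> Z s]
ZsX ⇒ msX   [Z -> m]
msX ⇒ msZs   [X -> Z s]
msZs ⇒ msSmss   [Z -> S m s]
msSmss ⇒ msXZsmss   [S -> X Z s]
msXZsmss ⇒ msZsZsmss   [X -> Z s]
msZsZsmss ⇒ msXmEsZsmss   [Z -> X m E]
msXmEsZsmss ⇒ msssmEsZsmss   [X -> s s]
msssmEsZsmss ⇒ msssmXsZsmss   [E -> X]
msssmXsZsmss ⇒ msssmsssZsmss   [X -> s s]
msssmsssZsmss ⇒ msssmsssmsmss   [Z -> m]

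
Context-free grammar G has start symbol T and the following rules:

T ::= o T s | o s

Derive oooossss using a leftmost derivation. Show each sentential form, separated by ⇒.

T ⇒ oTs ⇒ ooTss ⇒ oooTsss ⇒ oooossss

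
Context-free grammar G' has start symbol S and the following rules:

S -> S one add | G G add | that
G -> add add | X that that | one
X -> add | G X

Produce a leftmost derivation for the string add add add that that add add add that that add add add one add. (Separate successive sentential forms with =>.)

S => S one add   [S -> S one add]
S one add => G G add one add   [S -> G G add]
G G add one add => X that that G add one add   [G -> X that that]
X that that G add one add => G X that that G add one add   [X -> G X]
G X that that G add one add => X that that X that that G add one add   [G -> X that that]
X that that X that that G add one add => G X that that X that that G add one add   [X -> G X]
G X that that X that that G add one add => add add X that that X that that G add one add   [G -> add add]
add add X that that X that that G add one add => add add add that that X that that G add one add   [X -> add]
add add add that that X that that G add one add => add add add that that G X that that G add one add   [X -> G X]
add add add that that G X that that G add one add => add add add that that add add X that that G add one add   [G -> add add]
add add add that that add add X that that G add one add => add add add that that add add add that that G add one add   [X -> add]
add add add that that add add add that that G add one add => add add add that that add add add that that add add add one add   [G -> add add]

S => S one add => G G add one add => X that that G add one add => G X that that G add one add => X that that X that that G add one add => G X that that X that that G add one add => add add X that that X that that G add one add => add add add that that X that that G add one add => add add add that that G X that that G add one add => add add add that that add add X that that G add one add => add add add that that add add add that that G add one add => add add add that that add add add that that add add add one add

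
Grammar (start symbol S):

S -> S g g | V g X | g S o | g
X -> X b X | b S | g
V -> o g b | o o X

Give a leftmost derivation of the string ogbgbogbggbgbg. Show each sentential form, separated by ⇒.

S⇒VgX⇒ogbgX⇒ogbgXbX⇒ogbgbSbX⇒ogbgbVgXbX⇒ogbgbogbgXbX⇒ogbgbogbgXbXbX⇒ogbgbogbggbXbX⇒ogbgbogbggbgbX⇒ogbgbogbggbgbg

S ⇒ VgX   [S -> V g X]
VgX ⇒ ogbgX   [V -> o g b]
ogbgX ⇒ ogbgXbX   [X -> X b X]
ogbgXbX ⇒ ogbgbSbX   [X -> b S]
ogbgbSbX ⇒ ogbgbVgXbX   [S -> V g X]
ogbgbVgXbX ⇒ ogbgbogbgXbX   [V -> o g b]
ogbgbogbgXbX ⇒ ogbgbogbgXbXbX   [X -> X b X]
ogbgbogbgXbXbX ⇒ ogbgbogbggbXbX   [X -> g]
ogbgbogbggbXbX ⇒ ogbgbogbggbgbX   [X -> g]
ogbgbogbggbgbX ⇒ ogbgbogbggbgbg   [X -> g]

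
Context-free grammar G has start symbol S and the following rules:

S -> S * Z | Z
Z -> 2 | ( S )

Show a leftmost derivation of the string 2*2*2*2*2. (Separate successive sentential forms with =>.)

S => S*Z => S*Z*Z => S*Z*Z*Z => S*Z*Z*Z*Z => Z*Z*Z*Z*Z => 2*Z*Z*Z*Z => 2*2*Z*Z*Z => 2*2*2*Z*Z => 2*2*2*2*Z => 2*2*2*2*2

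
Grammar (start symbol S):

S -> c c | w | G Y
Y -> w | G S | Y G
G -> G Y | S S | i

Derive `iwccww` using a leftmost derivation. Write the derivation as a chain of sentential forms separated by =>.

S => GY   [S -> G Y]
GY => GYY   [G -> G Y]
GYY => SSYY   [G -> S S]
SSYY => GYSYY   [S -> G Y]
GYSYY => iYSYY   [G -> i]
iYSYY => iwSYY   [Y -> w]
iwSYY => iwccYY   [S -> c c]
iwccYY => iwccwY   [Y -> w]
iwccwY => iwccww   [Y -> w]

S => GY => GYY => SSYY => GYSYY => iYSYY => iwSYY => iwccYY => iwccwY => iwccww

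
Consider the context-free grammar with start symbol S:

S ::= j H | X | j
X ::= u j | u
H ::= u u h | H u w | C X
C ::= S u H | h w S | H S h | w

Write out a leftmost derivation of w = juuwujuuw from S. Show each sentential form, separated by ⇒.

S ⇒ jH   [S ::= j H]
jH ⇒ jHuw   [H ::= H u w]
jHuw ⇒ jCXuw   [H ::= C X]
jCXuw ⇒ jSuHXuw   [C ::= S u H]
jSuHXuw ⇒ jXuHXuw   [S ::= X]
jXuHXuw ⇒ juuHXuw   [X ::= u]
juuHXuw ⇒ juuCXXuw   [H ::= C X]
juuCXXuw ⇒ juuwXXuw   [C ::= w]
juuwXXuw ⇒ juuwujXuw   [X ::= u j]
juuwujXuw ⇒ juuwujuuw   [X ::= u]

S⇒jH⇒jHuw⇒jCXuw⇒jSuHXuw⇒jXuHXuw⇒juuHXuw⇒juuCXXuw⇒juuwXXuw⇒juuwujXuw⇒juuwujuuw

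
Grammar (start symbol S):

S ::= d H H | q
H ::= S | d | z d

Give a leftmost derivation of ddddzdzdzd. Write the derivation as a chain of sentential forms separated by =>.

S => dHH => dSH => ddHHH => ddSHH => dddHHHH => ddddHHH => ddddzdHH => ddddzdzdH => ddddzdzdzd

S => dHH   [S ::= d H H]
dHH => dSH   [H ::= S]
dSH => ddHHH   [S ::= d H H]
ddHHH => ddSHH   [H ::= S]
ddSHH => dddHHHH   [S ::= d H H]
dddHHHH => ddddHHH   [H ::= d]
ddddHHH => ddddzdHH   [H ::= z d]
ddddzdHH => ddddzdzdH   [H ::= z d]
ddddzdzdH => ddddzdzdzd   [H ::= z d]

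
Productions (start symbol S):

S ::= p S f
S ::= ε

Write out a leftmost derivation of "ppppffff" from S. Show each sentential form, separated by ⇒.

S ⇒ pSf ⇒ ppSff ⇒ pppSfff ⇒ ppppSffff ⇒ ppppffff

S ⇒ pSf   [S ::= p S f]
pSf ⇒ ppSff   [S ::= p S f]
ppSff ⇒ pppSfff   [S ::= p S f]
pppSfff ⇒ ppppSffff   [S ::= p S f]
ppppSffff ⇒ ppppffff   [S ::= ε]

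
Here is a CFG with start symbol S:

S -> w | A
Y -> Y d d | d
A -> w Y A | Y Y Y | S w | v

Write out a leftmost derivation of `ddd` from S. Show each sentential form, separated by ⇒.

S ⇒ A ⇒ YYY ⇒ dYY ⇒ ddY ⇒ ddd

S ⇒ A   [S -> A]
A ⇒ YYY   [A -> Y Y Y]
YYY ⇒ dYY   [Y -> d]
dYY ⇒ ddY   [Y -> d]
ddY ⇒ ddd   [Y -> d]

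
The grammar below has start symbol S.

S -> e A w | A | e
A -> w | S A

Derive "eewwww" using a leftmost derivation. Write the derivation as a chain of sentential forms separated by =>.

S=>eAw=>eSAw=>eAAw=>eSAAw=>eAAAw=>eSAAAw=>eeAAAw=>eewAAw=>eewwAw=>eewwww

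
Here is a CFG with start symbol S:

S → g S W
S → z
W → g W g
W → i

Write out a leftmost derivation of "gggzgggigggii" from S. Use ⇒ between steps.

S ⇒ gSW ⇒ ggSWW ⇒ gggSWWW ⇒ gggzWWW ⇒ gggzgWgWW ⇒ gggzggWggWW ⇒ gggzgggWgggWW ⇒ gggzgggigggWW ⇒ gggzgggigggiW ⇒ gggzgggigggii

S ⇒ gSW   [S → g S W]
gSW ⇒ ggSWW   [S → g S W]
ggSWW ⇒ gggSWWW   [S → g S W]
gggSWWW ⇒ gggzWWW   [S → z]
gggzWWW ⇒ gggzgWgWW   [W → g W g]
gggzgWgWW ⇒ gggzggWggWW   [W → g W g]
gggzggWggWW ⇒ gggzgggWgggWW   [W → g W g]
gggzgggWgggWW ⇒ gggzgggigggWW   [W → i]
gggzgggigggWW ⇒ gggzgggigggiW   [W → i]
gggzgggigggiW ⇒ gggzgggigggii   [W → i]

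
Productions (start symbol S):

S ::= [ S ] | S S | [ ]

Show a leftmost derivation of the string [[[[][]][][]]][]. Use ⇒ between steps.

S ⇒ SS   [S ::= S S]
SS ⇒ [S]S   [S ::= [ S ]]
[S]S ⇒ [[S]]S   [S ::= [ S ]]
[[S]]S ⇒ [[SS]]S   [S ::= S S]
[[SS]]S ⇒ [[SSS]]S   [S ::= S S]
[[SSS]]S ⇒ [[[S]SS]]S   [S ::= [ S ]]
[[[S]SS]]S ⇒ [[[SS]SS]]S   [S ::= S S]
[[[SS]SS]]S ⇒ [[[[]S]SS]]S   [S ::= [ ]]
[[[[]S]SS]]S ⇒ [[[[][]]SS]]S   [S ::= [ ]]
[[[[][]]SS]]S ⇒ [[[[][]][]S]]S   [S ::= [ ]]
[[[[][]][]S]]S ⇒ [[[[][]][][]]]S   [S ::= [ ]]
[[[[][]][][]]]S ⇒ [[[[][]][][]]][]   [S ::= [ ]]

S ⇒ SS ⇒ [S]S ⇒ [[S]]S ⇒ [[SS]]S ⇒ [[SSS]]S ⇒ [[[S]SS]]S ⇒ [[[SS]SS]]S ⇒ [[[[]S]SS]]S ⇒ [[[[][]]SS]]S ⇒ [[[[][]][]S]]S ⇒ [[[[][]][][]]]S ⇒ [[[[][]][][]]][]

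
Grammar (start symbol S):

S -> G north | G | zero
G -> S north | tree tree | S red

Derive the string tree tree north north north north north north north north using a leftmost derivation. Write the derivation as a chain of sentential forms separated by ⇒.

S ⇒ G north ⇒ S north north ⇒ G north north ⇒ S north north north ⇒ G north north north north ⇒ S north north north north north ⇒ G north north north north north north ⇒ S north north north north north north north ⇒ G north north north north north north north north ⇒ tree tree north north north north north north north north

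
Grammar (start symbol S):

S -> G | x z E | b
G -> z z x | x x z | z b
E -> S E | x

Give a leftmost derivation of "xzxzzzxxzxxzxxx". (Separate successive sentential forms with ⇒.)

S ⇒ xzE ⇒ xzSE ⇒ xzxzEE ⇒ xzxzSEE ⇒ xzxzGEE ⇒ xzxzzzxEE ⇒ xzxzzzxSEE ⇒ xzxzzzxxzEEE ⇒ xzxzzzxxzSEEE ⇒ xzxzzzxxzGEEE ⇒ xzxzzzxxzxxzEEE ⇒ xzxzzzxxzxxzxEE ⇒ xzxzzzxxzxxzxxE ⇒ xzxzzzxxzxxzxxx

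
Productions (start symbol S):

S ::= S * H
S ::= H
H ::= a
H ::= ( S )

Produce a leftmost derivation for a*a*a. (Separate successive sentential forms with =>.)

S=>S*H=>S*H*H=>H*H*H=>a*H*H=>a*a*H=>a*a*a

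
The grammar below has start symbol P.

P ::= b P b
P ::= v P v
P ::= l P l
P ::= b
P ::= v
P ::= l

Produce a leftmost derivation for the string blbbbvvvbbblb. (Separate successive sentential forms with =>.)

P=>bPb=>blPlb=>blbPblb=>blbbPbblb=>blbbbPbbblb=>blbbbvPvbbblb=>blbbbvvvbbblb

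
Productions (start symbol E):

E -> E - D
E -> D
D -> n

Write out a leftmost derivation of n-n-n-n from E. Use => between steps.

E=>E-D=>E-D-D=>E-D-D-D=>D-D-D-D=>n-D-D-D=>n-n-D-D=>n-n-n-D=>n-n-n-n

E => E-D   [E -> E - D]
E-D => E-D-D   [E -> E - D]
E-D-D => E-D-D-D   [E -> E - D]
E-D-D-D => D-D-D-D   [E -> D]
D-D-D-D => n-D-D-D   [D -> n]
n-D-D-D => n-n-D-D   [D -> n]
n-n-D-D => n-n-n-D   [D -> n]
n-n-n-D => n-n-n-n   [D -> n]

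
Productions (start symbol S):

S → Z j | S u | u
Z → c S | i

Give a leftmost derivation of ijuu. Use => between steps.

S => Su   [S → S u]
Su => Suu   [S → S u]
Suu => Zjuu   [S → Z j]
Zjuu => ijuu   [Z → i]

S => Su => Suu => Zjuu => ijuu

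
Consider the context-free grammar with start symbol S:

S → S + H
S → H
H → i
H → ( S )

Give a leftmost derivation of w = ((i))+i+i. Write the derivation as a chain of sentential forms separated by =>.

S => S+H => S+H+H => H+H+H => (S)+H+H => (H)+H+H => ((S))+H+H => ((H))+H+H => ((i))+H+H => ((i))+i+H => ((i))+i+i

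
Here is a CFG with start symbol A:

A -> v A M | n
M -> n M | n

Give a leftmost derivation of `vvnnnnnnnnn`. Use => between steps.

A => vAM   [A -> v A M]
vAM => vvAMM   [A -> v A M]
vvAMM => vvnMM   [A -> n]
vvnMM => vvnnMM   [M -> n M]
vvnnMM => vvnnnMM   [M -> n M]
vvnnnMM => vvnnnnMM   [M -> n M]
vvnnnnMM => vvnnnnnMM   [M -> n M]
vvnnnnnMM => vvnnnnnnMM   [M -> n M]
vvnnnnnnMM => vvnnnnnnnM   [M -> n]
vvnnnnnnnM => vvnnnnnnnnM   [M -> n M]
vvnnnnnnnnM => vvnnnnnnnnn   [M -> n]

A => vAM => vvAMM => vvnMM => vvnnMM => vvnnnMM => vvnnnnMM => vvnnnnnMM => vvnnnnnnMM => vvnnnnnnnM => vvnnnnnnnnM => vvnnnnnnnnn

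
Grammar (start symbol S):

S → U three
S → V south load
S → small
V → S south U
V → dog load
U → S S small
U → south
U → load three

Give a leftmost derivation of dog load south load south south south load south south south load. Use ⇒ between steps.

S ⇒ V south load ⇒ S south U south load ⇒ V south load south U south load ⇒ S south U south load south U south load ⇒ V south load south U south load south U south load ⇒ dog load south load south U south load south U south load ⇒ dog load south load south south south load south U south load ⇒ dog load south load south south south load south south south load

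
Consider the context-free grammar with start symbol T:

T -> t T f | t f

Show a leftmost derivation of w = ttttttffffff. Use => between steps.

T=>tTf=>ttTff=>tttTfff=>ttttTffff=>tttttTfffff=>ttttttffffff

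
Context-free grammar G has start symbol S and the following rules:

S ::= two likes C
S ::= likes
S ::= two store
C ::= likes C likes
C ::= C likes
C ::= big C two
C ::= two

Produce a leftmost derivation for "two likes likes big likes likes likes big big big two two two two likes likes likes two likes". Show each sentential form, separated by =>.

S => two likes C => two likes likes C likes => two likes likes big C two likes => two likes likes big likes C likes two likes => two likes likes big likes likes C likes likes two likes => two likes likes big likes likes likes C likes likes likes two likes => two likes likes big likes likes likes big C two likes likes likes two likes => two likes likes big likes likes likes big big C two two likes likes likes two likes => two likes likes big likes likes likes big big big C two two two likes likes likes two likes => two likes likes big likes likes likes big big big two two two two likes likes likes two likes

S => two likes C   [S ::= two likes C]
two likes C => two likes likes C likes   [C ::= likes C likes]
two likes likes C likes => two likes likes big C two likes   [C ::= big C two]
two likes likes big C two likes => two likes likes big likes C likes two likes   [C ::= likes C likes]
two likes likes big likes C likes two likes => two likes likes big likes likes C likes likes two likes   [C ::= likes C likes]
two likes likes big likes likes C likes likes two likes => two likes likes big likes likes likes C likes likes likes two likes   [C ::= likes C likes]
two likes likes big likes likes likes C likes likes likes two likes => two likes likes big likes likes likes big C two likes likes likes two likes   [C ::= big C two]
two likes likes big likes likes likes big C two likes likes likes two likes => two likes likes big likes likes likes big big C two two likes likes likes two likes   [C ::= big C two]
two likes likes big likes likes likes big big C two two likes likes likes two likes => two likes likes big likes likes likes big big big C two two two likes likes likes two likes   [C ::= big C two]
two likes likes big likes likes likes big big big C two two two likes likes likes two likes => two likes likes big likes likes likes big big big two two two two likes likes likes two likes   [C ::= two]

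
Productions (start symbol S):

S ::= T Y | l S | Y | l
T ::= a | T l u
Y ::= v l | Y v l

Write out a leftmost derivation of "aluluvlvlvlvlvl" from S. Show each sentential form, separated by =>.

S => TY   [S ::= T Y]
TY => TluY   [T ::= T l u]
TluY => TluluY   [T ::= T l u]
TluluY => aluluY   [T ::= a]
aluluY => aluluYvl   [Y ::= Y v l]
aluluYvl => aluluYvlvl   [Y ::= Y v l]
aluluYvlvl => aluluYvlvlvl   [Y ::= Y v l]
aluluYvlvlvl => aluluYvlvlvlvl   [Y ::= Y v l]
aluluYvlvlvlvl => aluluvlvlvlvlvl   [Y ::= v l]

S=>TY=>TluY=>TluluY=>aluluY=>aluluYvl=>aluluYvlvl=>aluluYvlvlvl=>aluluYvlvlvlvl=>aluluvlvlvlvlvl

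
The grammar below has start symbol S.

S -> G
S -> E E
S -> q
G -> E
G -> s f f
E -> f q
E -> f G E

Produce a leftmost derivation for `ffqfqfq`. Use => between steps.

S => EE => fGEE => fEEE => ffqEE => ffqfqE => ffqfqfq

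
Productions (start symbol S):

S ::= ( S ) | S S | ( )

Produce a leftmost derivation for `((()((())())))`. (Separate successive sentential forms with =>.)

S => (S) => ((S)) => ((SS)) => ((()S)) => ((()(S))) => ((()(SS))) => ((()((S)S))) => ((()((())S))) => ((()((())())))

S => (S)   [S ::= ( S )]
(S) => ((S))   [S ::= ( S )]
((S)) => ((SS))   [S ::= S S]
((SS)) => ((()S))   [S ::= ( )]
((()S)) => ((()(S)))   [S ::= ( S )]
((()(S))) => ((()(SS)))   [S ::= S S]
((()(SS))) => ((()((S)S)))   [S ::= ( S )]
((()((S)S))) => ((()((())S)))   [S ::= ( )]
((()((())S))) => ((()((())())))   [S ::= ( )]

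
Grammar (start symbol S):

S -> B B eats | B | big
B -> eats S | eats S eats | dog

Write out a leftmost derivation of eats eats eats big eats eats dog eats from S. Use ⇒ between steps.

S ⇒ B ⇒ eats S ⇒ eats B B eats ⇒ eats eats S eats B eats ⇒ eats eats B eats B eats ⇒ eats eats eats S eats eats B eats ⇒ eats eats eats big eats eats B eats ⇒ eats eats eats big eats eats dog eats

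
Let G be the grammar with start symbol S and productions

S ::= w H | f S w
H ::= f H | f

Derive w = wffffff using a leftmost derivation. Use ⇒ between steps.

S ⇒ wH ⇒ wfH ⇒ wffH ⇒ wfffH ⇒ wffffH ⇒ wfffffH ⇒ wffffff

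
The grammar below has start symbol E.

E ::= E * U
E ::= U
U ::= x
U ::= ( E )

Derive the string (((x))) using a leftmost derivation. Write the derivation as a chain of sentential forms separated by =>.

E => U   [E ::= U]
U => (E)   [U ::= ( E )]
(E) => (U)   [E ::= U]
(U) => ((E))   [U ::= ( E )]
((E)) => ((U))   [E ::= U]
((U)) => (((E)))   [U ::= ( E )]
(((E))) => (((U)))   [E ::= U]
(((U))) => (((x)))   [U ::= x]

E => U => (E) => (U) => ((E)) => ((U)) => (((E))) => (((U))) => (((x)))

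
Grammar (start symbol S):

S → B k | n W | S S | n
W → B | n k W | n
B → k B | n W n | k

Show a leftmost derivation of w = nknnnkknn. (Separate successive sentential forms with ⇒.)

S ⇒ nW   [S → n W]
nW ⇒ nB   [W → B]
nB ⇒ nkB   [B → k B]
nkB ⇒ nknWn   [B → n W n]
nknWn ⇒ nknBn   [W → B]
nknBn ⇒ nknnWnn   [B → n W n]
nknnWnn ⇒ nknnnkWnn   [W → n k W]
nknnnkWnn ⇒ nknnnkBnn   [W → B]
nknnnkBnn ⇒ nknnnkknn   [B → k]

S⇒nW⇒nB⇒nkB⇒nknWn⇒nknBn⇒nknnWnn⇒nknnnkWnn⇒nknnnkBnn⇒nknnnkknn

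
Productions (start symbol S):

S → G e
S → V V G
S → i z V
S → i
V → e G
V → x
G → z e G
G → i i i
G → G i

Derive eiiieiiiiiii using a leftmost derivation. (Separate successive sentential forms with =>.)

S => VVG => eGVG => eiiiVG => eiiieGG => eiiieGiG => eiiieiiiiG => eiiieiiiiiii

S => VVG   [S → V V G]
VVG => eGVG   [V → e G]
eGVG => eiiiVG   [G → i i i]
eiiiVG => eiiieGG   [V → e G]
eiiieGG => eiiieGiG   [G → G i]
eiiieGiG => eiiieiiiiG   [G → i i i]
eiiieiiiiG => eiiieiiiiiii   [G → i i i]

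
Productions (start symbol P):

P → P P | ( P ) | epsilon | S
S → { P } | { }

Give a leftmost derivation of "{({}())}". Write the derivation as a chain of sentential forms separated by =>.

P=>S=>{P}=>{(P)}=>{(PP)}=>{(SP)}=>{({}P)}=>{({}(P))}=>{({}())}

P => S   [P → S]
S => {P}   [S → { P }]
{P} => {(P)}   [P → ( P )]
{(P)} => {(PP)}   [P → P P]
{(PP)} => {(SP)}   [P → S]
{(SP)} => {({}P)}   [S → { }]
{({}P)} => {({}(P))}   [P → ( P )]
{({}(P))} => {({}())}   [P → epsilon]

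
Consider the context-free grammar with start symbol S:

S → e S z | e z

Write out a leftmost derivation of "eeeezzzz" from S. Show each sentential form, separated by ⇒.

S ⇒ eSz   [S → e S z]
eSz ⇒ eeSzz   [S → e S z]
eeSzz ⇒ eeeSzzz   [S → e S z]
eeeSzzz ⇒ eeeezzzz   [S → e z]

S ⇒ eSz ⇒ eeSzz ⇒ eeeSzzz ⇒ eeeezzzz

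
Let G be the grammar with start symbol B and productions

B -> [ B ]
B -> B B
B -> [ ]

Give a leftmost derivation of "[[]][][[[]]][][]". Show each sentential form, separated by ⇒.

B⇒BB⇒[B]B⇒[[]]B⇒[[]]BB⇒[[]]BBB⇒[[]][]BB⇒[[]][]BBB⇒[[]][][B]BB⇒[[]][][[B]]BB⇒[[]][][[[]]]BB⇒[[]][][[[]]][]B⇒[[]][][[[]]][][]

B ⇒ BB   [B -> B B]
BB ⇒ [B]B   [B -> [ B ]]
[B]B ⇒ [[]]B   [B -> [ ]]
[[]]B ⇒ [[]]BB   [B -> B B]
[[]]BB ⇒ [[]]BBB   [B -> B B]
[[]]BBB ⇒ [[]][]BB   [B -> [ ]]
[[]][]BB ⇒ [[]][]BBB   [B -> B B]
[[]][]BBB ⇒ [[]][][B]BB   [B -> [ B ]]
[[]][][B]BB ⇒ [[]][][[B]]BB   [B -> [ B ]]
[[]][][[B]]BB ⇒ [[]][][[[]]]BB   [B -> [ ]]
[[]][][[[]]]BB ⇒ [[]][][[[]]][]B   [B -> [ ]]
[[]][][[[]]][]B ⇒ [[]][][[[]]][][]   [B -> [ ]]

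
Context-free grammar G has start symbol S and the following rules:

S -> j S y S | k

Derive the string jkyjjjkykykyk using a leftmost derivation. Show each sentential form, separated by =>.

S => jSyS => jkyS => jkyjSyS => jkyjjSySyS => jkyjjjSySySyS => jkyjjjkySySyS => jkyjjjkykySyS => jkyjjjkykykyS => jkyjjjkykykyk

S => jSyS   [S -> j S y S]
jSyS => jkyS   [S -> k]
jkyS => jkyjSyS   [S -> j S y S]
jkyjSyS => jkyjjSySyS   [S -> j S y S]
jkyjjSySyS => jkyjjjSySySyS   [S -> j S y S]
jkyjjjSySySyS => jkyjjjkySySyS   [S -> k]
jkyjjjkySySyS => jkyjjjkykySyS   [S -> k]
jkyjjjkykySyS => jkyjjjkykykyS   [S -> k]
jkyjjjkykykyS => jkyjjjkykykyk   [S -> k]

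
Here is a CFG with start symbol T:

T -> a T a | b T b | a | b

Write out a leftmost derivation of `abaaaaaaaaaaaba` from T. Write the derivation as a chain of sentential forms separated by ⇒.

T ⇒ aTa ⇒ abTba ⇒ abaTaba ⇒ abaaTaaba ⇒ abaaaTaaaba ⇒ abaaaaTaaaaba ⇒ abaaaaaTaaaaaba ⇒ abaaaaaaaaaaaba

T ⇒ aTa   [T -> a T a]
aTa ⇒ abTba   [T -> b T b]
abTba ⇒ abaTaba   [T -> a T a]
abaTaba ⇒ abaaTaaba   [T -> a T a]
abaaTaaba ⇒ abaaaTaaaba   [T -> a T a]
abaaaTaaaba ⇒ abaaaaTaaaaba   [T -> a T a]
abaaaaTaaaaba ⇒ abaaaaaTaaaaaba   [T -> a T a]
abaaaaaTaaaaaba ⇒ abaaaaaaaaaaaba   [T -> a]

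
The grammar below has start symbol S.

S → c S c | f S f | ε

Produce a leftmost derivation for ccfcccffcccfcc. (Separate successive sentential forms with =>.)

S => cSc   [S → c S c]
cSc => ccScc   [S → c S c]
ccScc => ccfSfcc   [S → f S f]
ccfSfcc => ccfcScfcc   [S → c S c]
ccfcScfcc => ccfccSccfcc   [S → c S c]
ccfccSccfcc => ccfcccScccfcc   [S → c S c]
ccfcccScccfcc => ccfcccfSfcccfcc   [S → f S f]
ccfcccfSfcccfcc => ccfcccffcccfcc   [S → ε]

S => cSc => ccScc => ccfSfcc => ccfcScfcc => ccfccSccfcc => ccfcccScccfcc => ccfcccfSfcccfcc => ccfcccffcccfcc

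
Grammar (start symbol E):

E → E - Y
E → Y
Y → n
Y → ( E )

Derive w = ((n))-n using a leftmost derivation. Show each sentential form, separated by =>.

E => E-Y   [E → E - Y]
E-Y => Y-Y   [E → Y]
Y-Y => (E)-Y   [Y → ( E )]
(E)-Y => (Y)-Y   [E → Y]
(Y)-Y => ((E))-Y   [Y → ( E )]
((E))-Y => ((Y))-Y   [E → Y]
((Y))-Y => ((n))-Y   [Y → n]
((n))-Y => ((n))-n   [Y → n]

E => E-Y => Y-Y => (E)-Y => (Y)-Y => ((E))-Y => ((Y))-Y => ((n))-Y => ((n))-n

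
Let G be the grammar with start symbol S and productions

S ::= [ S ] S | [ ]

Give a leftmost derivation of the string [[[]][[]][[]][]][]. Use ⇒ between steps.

S ⇒ [S]S ⇒ [[S]S]S ⇒ [[[]]S]S ⇒ [[[]][S]S]S ⇒ [[[]][[]]S]S ⇒ [[[]][[]][S]S]S ⇒ [[[]][[]][[]]S]S ⇒ [[[]][[]][[]][]]S ⇒ [[[]][[]][[]][]][]

S ⇒ [S]S   [S ::= [ S ] S]
[S]S ⇒ [[S]S]S   [S ::= [ S ] S]
[[S]S]S ⇒ [[[]]S]S   [S ::= [ ]]
[[[]]S]S ⇒ [[[]][S]S]S   [S ::= [ S ] S]
[[[]][S]S]S ⇒ [[[]][[]]S]S   [S ::= [ ]]
[[[]][[]]S]S ⇒ [[[]][[]][S]S]S   [S ::= [ S ] S]
[[[]][[]][S]S]S ⇒ [[[]][[]][[]]S]S   [S ::= [ ]]
[[[]][[]][[]]S]S ⇒ [[[]][[]][[]][]]S   [S ::= [ ]]
[[[]][[]][[]][]]S ⇒ [[[]][[]][[]][]][]   [S ::= [ ]]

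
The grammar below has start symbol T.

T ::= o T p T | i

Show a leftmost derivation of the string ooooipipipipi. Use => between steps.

T => oTpT   [T ::= o T p T]
oTpT => ooTpTpT   [T ::= o T p T]
ooTpTpT => oooTpTpTpT   [T ::= o T p T]
oooTpTpTpT => ooooTpTpTpTpT   [T ::= o T p T]
ooooTpTpTpTpT => ooooipTpTpTpT   [T ::= i]
ooooipTpTpTpT => ooooipipTpTpT   [T ::= i]
ooooipipTpTpT => ooooipipipTpT   [T ::= i]
ooooipipipTpT => ooooipipipipT   [T ::= i]
ooooipipipipT => ooooipipipipi   [T ::= i]

T => oTpT => ooTpTpT => oooTpTpTpT => ooooTpTpTpTpT => ooooipTpTpTpT => ooooipipTpTpT => ooooipipipTpT => ooooipipipipT => ooooipipipipi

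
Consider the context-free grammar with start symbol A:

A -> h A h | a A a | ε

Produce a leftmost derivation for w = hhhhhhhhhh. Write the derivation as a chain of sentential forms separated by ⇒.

A ⇒ hAh   [A -> h A h]
hAh ⇒ hhAhh   [A -> h A h]
hhAhh ⇒ hhhAhhh   [A -> h A h]
hhhAhhh ⇒ hhhhAhhhh   [A -> h A h]
hhhhAhhhh ⇒ hhhhhAhhhhh   [A -> h A h]
hhhhhAhhhhh ⇒ hhhhhhhhhh   [A -> ε]

A⇒hAh⇒hhAhh⇒hhhAhhh⇒hhhhAhhhh⇒hhhhhAhhhhh⇒hhhhhhhhhh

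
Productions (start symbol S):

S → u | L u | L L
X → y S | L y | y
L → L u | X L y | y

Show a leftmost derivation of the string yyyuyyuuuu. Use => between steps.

S => LL   [S → L L]
LL => yL   [L → y]
yL => yLu   [L → L u]
yLu => yLuu   [L → L u]
yLuu => yLuuu   [L → L u]
yLuuu => yLuuuu   [L → L u]
yLuuuu => yXLyuuuu   [L → X L y]
yXLyuuuu => yySLyuuuu   [X → y S]
yySLyuuuu => yyLuLyuuuu   [S → L u]
yyLuLyuuuu => yyyuLyuuuu   [L → y]
yyyuLyuuuu => yyyuyyuuuu   [L → y]

S => LL => yL => yLu => yLuu => yLuuu => yLuuuu => yXLyuuuu => yySLyuuuu => yyLuLyuuuu => yyyuLyuuuu => yyyuyyuuuu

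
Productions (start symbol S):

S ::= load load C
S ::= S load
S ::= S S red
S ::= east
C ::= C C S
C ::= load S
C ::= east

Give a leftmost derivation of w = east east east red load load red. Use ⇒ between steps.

S ⇒ S S red ⇒ east S red ⇒ east S load red ⇒ east S load load red ⇒ east S S red load load red ⇒ east east S red load load red ⇒ east east east red load load red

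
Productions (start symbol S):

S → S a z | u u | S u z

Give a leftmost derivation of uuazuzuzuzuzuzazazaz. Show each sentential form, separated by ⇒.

S ⇒ Saz   [S → S a z]
Saz ⇒ Sazaz   [S → S a z]
Sazaz ⇒ Sazazaz   [S → S a z]
Sazazaz ⇒ Suzazazaz   [S → S u z]
Suzazazaz ⇒ Suzuzazazaz   [S → S u z]
Suzuzazazaz ⇒ Suzuzuzazazaz   [S → S u z]
Suzuzuzazazaz ⇒ Suzuzuzuzazazaz   [S → S u z]
Suzuzuzuzazazaz ⇒ Suzuzuzuzuzazazaz   [S → S u z]
Suzuzuzuzuzazazaz ⇒ Sazuzuzuzuzuzazazaz   [S → S a z]
Sazuzuzuzuzuzazazaz ⇒ uuazuzuzuzuzuzazazaz   [S → u u]

S ⇒ Saz ⇒ Sazaz ⇒ Sazazaz ⇒ Suzazazaz ⇒ Suzuzazazaz ⇒ Suzuzuzazazaz ⇒ Suzuzuzuzazazaz ⇒ Suzuzuzuzuzazazaz ⇒ Sazuzuzuzuzuzazazaz ⇒ uuazuzuzuzuzuzazazaz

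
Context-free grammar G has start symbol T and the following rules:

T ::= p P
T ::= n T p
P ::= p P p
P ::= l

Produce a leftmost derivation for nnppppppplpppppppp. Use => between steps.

T=>nTp=>nnTpp=>nnpPpp=>nnppPppp=>nnpppPpppp=>nnppppPppppp=>nnpppppPpppppp=>nnppppppPppppppp=>nnpppppppPpppppppp=>nnppppppplpppppppp

T => nTp   [T ::= n T p]
nTp => nnTpp   [T ::= n T p]
nnTpp => nnpPpp   [T ::= p P]
nnpPpp => nnppPppp   [P ::= p P p]
nnppPppp => nnpppPpppp   [P ::= p P p]
nnpppPpppp => nnppppPppppp   [P ::= p P p]
nnppppPppppp => nnpppppPpppppp   [P ::= p P p]
nnpppppPpppppp => nnppppppPppppppp   [P ::= p P p]
nnppppppPppppppp => nnpppppppPpppppppp   [P ::= p P p]
nnpppppppPpppppppp => nnppppppplpppppppp   [P ::= l]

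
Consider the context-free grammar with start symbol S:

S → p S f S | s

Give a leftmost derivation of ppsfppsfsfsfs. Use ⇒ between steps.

S⇒pSfS⇒ppSfSfS⇒ppsfSfS⇒ppsfpSfSfS⇒ppsfppSfSfSfS⇒ppsfppsfSfSfS⇒ppsfppsfsfSfS⇒ppsfppsfsfsfS⇒ppsfppsfsfsfs

S ⇒ pSfS   [S → p S f S]
pSfS ⇒ ppSfSfS   [S → p S f S]
ppSfSfS ⇒ ppsfSfS   [S → s]
ppsfSfS ⇒ ppsfpSfSfS   [S → p S f S]
ppsfpSfSfS ⇒ ppsfppSfSfSfS   [S → p S f S]
ppsfppSfSfSfS ⇒ ppsfppsfSfSfS   [S → s]
ppsfppsfSfSfS ⇒ ppsfppsfsfSfS   [S → s]
ppsfppsfsfSfS ⇒ ppsfppsfsfsfS   [S → s]
ppsfppsfsfsfS ⇒ ppsfppsfsfsfs   [S → s]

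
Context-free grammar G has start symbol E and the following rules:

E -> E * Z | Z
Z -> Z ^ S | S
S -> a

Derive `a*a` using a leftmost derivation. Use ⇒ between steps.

E ⇒ E*Z   [E -> E * Z]
E*Z ⇒ Z*Z   [E -> Z]
Z*Z ⇒ S*Z   [Z -> S]
S*Z ⇒ a*Z   [S -> a]
a*Z ⇒ a*S   [Z -> S]
a*S ⇒ a*a   [S -> a]

E ⇒ E*Z ⇒ Z*Z ⇒ S*Z ⇒ a*Z ⇒ a*S ⇒ a*a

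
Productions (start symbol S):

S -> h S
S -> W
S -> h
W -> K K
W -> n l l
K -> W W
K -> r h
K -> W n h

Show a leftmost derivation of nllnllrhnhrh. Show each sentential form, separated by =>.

S => W   [S -> W]
W => KK   [W -> K K]
KK => WnhK   [K -> W n h]
WnhK => KKnhK   [W -> K K]
KKnhK => WWKnhK   [K -> W W]
WWKnhK => nllWKnhK   [W -> n l l]
nllWKnhK => nllnllKnhK   [W -> n l l]
nllnllKnhK => nllnllrhnhK   [K -> r h]
nllnllrhnhK => nllnllrhnhrh   [K -> r h]

S => W => KK => WnhK => KKnhK => WWKnhK => nllWKnhK => nllnllKnhK => nllnllrhnhK => nllnllrhnhrh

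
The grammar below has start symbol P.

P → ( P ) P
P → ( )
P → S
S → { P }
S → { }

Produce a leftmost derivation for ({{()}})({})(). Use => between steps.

P => (P)P   [P → ( P ) P]
(P)P => (S)P   [P → S]
(S)P => ({P})P   [S → { P }]
({P})P => ({S})P   [P → S]
({S})P => ({{P}})P   [S → { P }]
({{P}})P => ({{()}})P   [P → ( )]
({{()}})P => ({{()}})(P)P   [P → ( P ) P]
({{()}})(P)P => ({{()}})(S)P   [P → S]
({{()}})(S)P => ({{()}})({})P   [S → { }]
({{()}})({})P => ({{()}})({})()   [P → ( )]

P=>(P)P=>(S)P=>({P})P=>({S})P=>({{P}})P=>({{()}})P=>({{()}})(P)P=>({{()}})(S)P=>({{()}})({})P=>({{()}})({})()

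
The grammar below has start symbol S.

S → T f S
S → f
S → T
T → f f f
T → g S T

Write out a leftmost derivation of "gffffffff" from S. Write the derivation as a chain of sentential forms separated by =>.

S => TfS   [S → T f S]
TfS => gSTfS   [T → g S T]
gSTfS => gTTfS   [S → T]
gTTfS => gfffTfS   [T → f f f]
gfffTfS => gfffffffS   [T → f f f]
gfffffffS => gffffffff   [S → f]

S => TfS => gSTfS => gTTfS => gfffTfS => gfffffffS => gffffffff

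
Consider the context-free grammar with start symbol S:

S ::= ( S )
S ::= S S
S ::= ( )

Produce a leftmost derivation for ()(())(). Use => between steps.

S => SS   [S ::= S S]
SS => ()S   [S ::= ( )]
()S => ()SS   [S ::= S S]
()SS => ()(S)S   [S ::= ( S )]
()(S)S => ()(())S   [S ::= ( )]
()(())S => ()(())()   [S ::= ( )]

S=>SS=>()S=>()SS=>()(S)S=>()(())S=>()(())()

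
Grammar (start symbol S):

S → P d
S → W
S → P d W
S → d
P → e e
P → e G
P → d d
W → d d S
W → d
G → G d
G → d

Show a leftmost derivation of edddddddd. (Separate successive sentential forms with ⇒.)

S ⇒ Pd ⇒ eGd ⇒ eGdd ⇒ eGddd ⇒ eGdddd ⇒ eGddddd ⇒ eGdddddd ⇒ eGddddddd ⇒ edddddddd

S ⇒ Pd   [S → P d]
Pd ⇒ eGd   [P → e G]
eGd ⇒ eGdd   [G → G d]
eGdd ⇒ eGddd   [G → G d]
eGddd ⇒ eGdddd   [G → G d]
eGdddd ⇒ eGddddd   [G → G d]
eGddddd ⇒ eGdddddd   [G → G d]
eGdddddd ⇒ eGddddddd   [G → G d]
eGddddddd ⇒ edddddddd   [G → d]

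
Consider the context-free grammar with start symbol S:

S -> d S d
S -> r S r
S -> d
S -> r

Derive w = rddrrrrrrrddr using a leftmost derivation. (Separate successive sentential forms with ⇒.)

S ⇒ rSr ⇒ rdSdr ⇒ rddSddr ⇒ rddrSrddr ⇒ rddrrSrrddr ⇒ rddrrrSrrrddr ⇒ rddrrrrrrrddr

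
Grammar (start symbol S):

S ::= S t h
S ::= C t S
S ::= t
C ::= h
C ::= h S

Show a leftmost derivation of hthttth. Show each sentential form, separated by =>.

S => Sth   [S ::= S t h]
Sth => CtSth   [S ::= C t S]
CtSth => htSth   [C ::= h]
htSth => htCtSth   [S ::= C t S]
htCtSth => hthtSth   [C ::= h]
hthtSth => hthttth   [S ::= t]

S => Sth => CtSth => htSth => htCtSth => hthtSth => hthttth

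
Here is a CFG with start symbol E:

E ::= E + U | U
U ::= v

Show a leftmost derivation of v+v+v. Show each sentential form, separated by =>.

E=>E+U=>E+U+U=>U+U+U=>v+U+U=>v+v+U=>v+v+v

E => E+U   [E ::= E + U]
E+U => E+U+U   [E ::= E + U]
E+U+U => U+U+U   [E ::= U]
U+U+U => v+U+U   [U ::= v]
v+U+U => v+v+U   [U ::= v]
v+v+U => v+v+v   [U ::= v]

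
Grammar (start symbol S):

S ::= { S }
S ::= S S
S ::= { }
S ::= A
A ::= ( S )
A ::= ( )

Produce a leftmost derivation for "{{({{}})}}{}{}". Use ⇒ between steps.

S ⇒ SS   [S ::= S S]
SS ⇒ SSS   [S ::= S S]
SSS ⇒ {S}SS   [S ::= { S }]
{S}SS ⇒ {{S}}SS   [S ::= { S }]
{{S}}SS ⇒ {{A}}SS   [S ::= A]
{{A}}SS ⇒ {{(S)}}SS   [A ::= ( S )]
{{(S)}}SS ⇒ {{({S})}}SS   [S ::= { S }]
{{({S})}}SS ⇒ {{({{}})}}SS   [S ::= { }]
{{({{}})}}SS ⇒ {{({{}})}}{}S   [S ::= { }]
{{({{}})}}{}S ⇒ {{({{}})}}{}{}   [S ::= { }]

S ⇒ SS ⇒ SSS ⇒ {S}SS ⇒ {{S}}SS ⇒ {{A}}SS ⇒ {{(S)}}SS ⇒ {{({S})}}SS ⇒ {{({{}})}}SS ⇒ {{({{}})}}{}S ⇒ {{({{}})}}{}{}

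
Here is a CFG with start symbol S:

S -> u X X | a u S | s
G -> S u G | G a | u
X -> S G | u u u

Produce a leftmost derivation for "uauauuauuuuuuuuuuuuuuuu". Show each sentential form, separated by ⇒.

S ⇒ uXX   [S -> u X X]
uXX ⇒ uSGX   [X -> S G]
uSGX ⇒ uauSGX   [S -> a u S]
uauSGX ⇒ uauauSGX   [S -> a u S]
uauauSGX ⇒ uauauuXXGX   [S -> u X X]
uauauuXXGX ⇒ uauauuSGXGX   [X -> S G]
uauauuSGXGX ⇒ uauauuauSGXGX   [S -> a u S]
uauauuauSGXGX ⇒ uauauuauuXXGXGX   [S -> u X X]
uauauuauuXXGXGX ⇒ uauauuauuuuuXGXGX   [X -> u u u]
uauauuauuuuuXGXGX ⇒ uauauuauuuuuuuuGXGX   [X -> u u u]
uauauuauuuuuuuuGXGX ⇒ uauauuauuuuuuuuuXGX   [G -> u]
uauauuauuuuuuuuuXGX ⇒ uauauuauuuuuuuuuuuuGX   [X -> u u u]
uauauuauuuuuuuuuuuuGX ⇒ uauauuauuuuuuuuuuuuuX   [G -> u]
uauauuauuuuuuuuuuuuuX ⇒ uauauuauuuuuuuuuuuuuuuu   [X -> u u u]

S ⇒ uXX ⇒ uSGX ⇒ uauSGX ⇒ uauauSGX ⇒ uauauuXXGX ⇒ uauauuSGXGX ⇒ uauauuauSGXGX ⇒ uauauuauuXXGXGX ⇒ uauauuauuuuuXGXGX ⇒ uauauuauuuuuuuuGXGX ⇒ uauauuauuuuuuuuuXGX ⇒ uauauuauuuuuuuuuuuuGX ⇒ uauauuauuuuuuuuuuuuuX ⇒ uauauuauuuuuuuuuuuuuuuu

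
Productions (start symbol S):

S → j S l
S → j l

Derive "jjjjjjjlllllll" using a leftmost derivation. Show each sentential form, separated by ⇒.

S ⇒ jSl ⇒ jjSll ⇒ jjjSlll ⇒ jjjjSllll ⇒ jjjjjSlllll ⇒ jjjjjjSllllll ⇒ jjjjjjjlllllll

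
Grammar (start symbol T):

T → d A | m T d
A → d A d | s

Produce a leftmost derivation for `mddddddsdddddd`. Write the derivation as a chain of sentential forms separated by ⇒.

T ⇒ mTd ⇒ mdAd ⇒ mddAdd ⇒ mdddAddd ⇒ mddddAdddd ⇒ mdddddAddddd ⇒ mddddddAdddddd ⇒ mddddddsdddddd

T ⇒ mTd   [T → m T d]
mTd ⇒ mdAd   [T → d A]
mdAd ⇒ mddAdd   [A → d A d]
mddAdd ⇒ mdddAddd   [A → d A d]
mdddAddd ⇒ mddddAdddd   [A → d A d]
mddddAdddd ⇒ mdddddAddddd   [A → d A d]
mdddddAddddd ⇒ mddddddAdddddd   [A → d A d]
mddddddAdddddd ⇒ mddddddsdddddd   [A → s]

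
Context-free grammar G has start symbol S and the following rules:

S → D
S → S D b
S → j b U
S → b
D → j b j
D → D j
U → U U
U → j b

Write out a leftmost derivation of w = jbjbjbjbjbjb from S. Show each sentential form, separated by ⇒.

S ⇒ jbU ⇒ jbUU ⇒ jbUUU ⇒ jbUUUU ⇒ jbUUUUU ⇒ jbjbUUUU ⇒ jbjbjbUUU ⇒ jbjbjbjbUU ⇒ jbjbjbjbjbU ⇒ jbjbjbjbjbjb

S ⇒ jbU   [S → j b U]
jbU ⇒ jbUU   [U → U U]
jbUU ⇒ jbUUU   [U → U U]
jbUUU ⇒ jbUUUU   [U → U U]
jbUUUU ⇒ jbUUUUU   [U → U U]
jbUUUUU ⇒ jbjbUUUU   [U → j b]
jbjbUUUU ⇒ jbjbjbUUU   [U → j b]
jbjbjbUUU ⇒ jbjbjbjbUU   [U → j b]
jbjbjbjbUU ⇒ jbjbjbjbjbU   [U → j b]
jbjbjbjbjbU ⇒ jbjbjbjbjbjb   [U → j b]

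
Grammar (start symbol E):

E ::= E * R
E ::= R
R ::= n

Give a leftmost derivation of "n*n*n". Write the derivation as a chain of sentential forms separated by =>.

E => E*R   [E ::= E * R]
E*R => E*R*R   [E ::= E * R]
E*R*R => R*R*R   [E ::= R]
R*R*R => n*R*R   [R ::= n]
n*R*R => n*n*R   [R ::= n]
n*n*R => n*n*n   [R ::= n]

E=>E*R=>E*R*R=>R*R*R=>n*R*R=>n*n*R=>n*n*n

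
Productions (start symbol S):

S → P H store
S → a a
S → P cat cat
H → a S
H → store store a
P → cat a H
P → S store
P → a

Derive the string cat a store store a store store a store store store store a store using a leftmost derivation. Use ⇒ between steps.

S ⇒ P H store ⇒ S store H store ⇒ P H store store H store ⇒ cat a H H store store H store ⇒ cat a store store a H store store H store ⇒ cat a store store a store store a store store H store ⇒ cat a store store a store store a store store store store a store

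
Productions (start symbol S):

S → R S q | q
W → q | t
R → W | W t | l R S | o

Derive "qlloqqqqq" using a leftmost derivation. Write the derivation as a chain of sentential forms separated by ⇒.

S⇒RSq⇒WSq⇒qSq⇒qRSqq⇒qlRSSqq⇒qllRSSSqq⇒qlloSSSqq⇒qlloqSSqq⇒qlloqqSqq⇒qlloqqqqq

S ⇒ RSq   [S → R S q]
RSq ⇒ WSq   [R → W]
WSq ⇒ qSq   [W → q]
qSq ⇒ qRSqq   [S → R S q]
qRSqq ⇒ qlRSSqq   [R → l R S]
qlRSSqq ⇒ qllRSSSqq   [R → l R S]
qllRSSSqq ⇒ qlloSSSqq   [R → o]
qlloSSSqq ⇒ qlloqSSqq   [S → q]
qlloqSSqq ⇒ qlloqqSqq   [S → q]
qlloqqSqq ⇒ qlloqqqqq   [S → q]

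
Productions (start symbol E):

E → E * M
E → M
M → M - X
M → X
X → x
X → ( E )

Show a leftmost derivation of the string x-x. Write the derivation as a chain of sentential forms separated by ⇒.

E ⇒ M   [E → M]
M ⇒ M-X   [M → M - X]
M-X ⇒ X-X   [M → X]
X-X ⇒ x-X   [X → x]
x-X ⇒ x-x   [X → x]

E ⇒ M ⇒ M-X ⇒ X-X ⇒ x-X ⇒ x-x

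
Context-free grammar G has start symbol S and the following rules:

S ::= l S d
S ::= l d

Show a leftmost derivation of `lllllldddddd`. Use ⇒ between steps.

S⇒lSd⇒llSdd⇒lllSddd⇒llllSdddd⇒lllllSddddd⇒lllllldddddd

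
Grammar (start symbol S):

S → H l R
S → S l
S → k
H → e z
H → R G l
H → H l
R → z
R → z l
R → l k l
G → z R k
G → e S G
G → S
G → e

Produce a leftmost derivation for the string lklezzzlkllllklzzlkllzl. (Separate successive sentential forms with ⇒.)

S ⇒ HlR ⇒ RGllR ⇒ lklGllR ⇒ lkleSGllR ⇒ lkleHlRGllR ⇒ lkleHllRGllR ⇒ lkleRGlllRGllR ⇒ lklezGlllRGllR ⇒ lklezzRklllRGllR ⇒ lklezzzlklllRGllR ⇒ lklezzzlkllllklGllR ⇒ lklezzzlkllllklzRkllR ⇒ lklezzzlkllllklzzlkllR ⇒ lklezzzlkllllklzzlkllzl

S ⇒ HlR   [S → H l R]
HlR ⇒ RGllR   [H → R G l]
RGllR ⇒ lklGllR   [R → l k l]
lklGllR ⇒ lkleSGllR   [G → e S G]
lkleSGllR ⇒ lkleHlRGllR   [S → H l R]
lkleHlRGllR ⇒ lkleHllRGllR   [H → H l]
lkleHllRGllR ⇒ lkleRGlllRGllR   [H → R G l]
lkleRGlllRGllR ⇒ lklezGlllRGllR   [R → z]
lklezGlllRGllR ⇒ lklezzRklllRGllR   [G → z R k]
lklezzRklllRGllR ⇒ lklezzzlklllRGllR   [R → z l]
lklezzzlklllRGllR ⇒ lklezzzlkllllklGllR   [R → l k l]
lklezzzlkllllklGllR ⇒ lklezzzlkllllklzRkllR   [G → z R k]
lklezzzlkllllklzRkllR ⇒ lklezzzlkllllklzzlkllR   [R → z l]
lklezzzlkllllklzzlkllR ⇒ lklezzzlkllllklzzlkllzl   [R → z l]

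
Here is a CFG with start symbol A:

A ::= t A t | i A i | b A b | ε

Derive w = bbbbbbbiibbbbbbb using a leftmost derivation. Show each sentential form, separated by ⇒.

A ⇒ bAb   [A ::= b A b]
bAb ⇒ bbAbb   [A ::= b A b]
bbAbb ⇒ bbbAbbb   [A ::= b A b]
bbbAbbb ⇒ bbbbAbbbb   [A ::= b A b]
bbbbAbbbb ⇒ bbbbbAbbbbb   [A ::= b A b]
bbbbbAbbbbb ⇒ bbbbbbAbbbbbb   [A ::= b A b]
bbbbbbAbbbbbb ⇒ bbbbbbbAbbbbbbb   [A ::= b A b]
bbbbbbbAbbbbbbb ⇒ bbbbbbbiAibbbbbbb   [A ::= i A i]
bbbbbbbiAibbbbbbb ⇒ bbbbbbbiibbbbbbb   [A ::= ε]

A ⇒ bAb ⇒ bbAbb ⇒ bbbAbbb ⇒ bbbbAbbbb ⇒ bbbbbAbbbbb ⇒ bbbbbbAbbbbbb ⇒ bbbbbbbAbbbbbbb ⇒ bbbbbbbiAibbbbbbb ⇒ bbbbbbbiibbbbbbb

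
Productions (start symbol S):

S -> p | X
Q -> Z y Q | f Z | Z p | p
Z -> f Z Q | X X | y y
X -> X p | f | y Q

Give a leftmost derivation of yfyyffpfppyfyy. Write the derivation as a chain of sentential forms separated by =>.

S=>X=>yQ=>yZyQ=>yfZQyQ=>yfyyQyQ=>yfyyZpyQ=>yfyyfZQpyQ=>yfyyfXXQpyQ=>yfyyfXpXQpyQ=>yfyyffpXQpyQ=>yfyyffpfQpyQ=>yfyyffpfppyQ=>yfyyffpfppyfZ=>yfyyffpfppyfyy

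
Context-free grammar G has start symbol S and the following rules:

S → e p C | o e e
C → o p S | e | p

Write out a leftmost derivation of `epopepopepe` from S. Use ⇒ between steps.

S ⇒ epC   [S → e p C]
epC ⇒ epopS   [C → o p S]
epopS ⇒ epopepC   [S → e p C]
epopepC ⇒ epopepopS   [C → o p S]
epopepopS ⇒ epopepopepC   [S → e p C]
epopepopepC ⇒ epopepopepe   [C → e]

S ⇒ epC ⇒ epopS ⇒ epopepC ⇒ epopepopS ⇒ epopepopepC ⇒ epopepopepe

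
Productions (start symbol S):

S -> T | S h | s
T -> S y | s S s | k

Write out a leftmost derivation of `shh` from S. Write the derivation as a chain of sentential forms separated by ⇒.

S ⇒ Sh ⇒ Shh ⇒ shh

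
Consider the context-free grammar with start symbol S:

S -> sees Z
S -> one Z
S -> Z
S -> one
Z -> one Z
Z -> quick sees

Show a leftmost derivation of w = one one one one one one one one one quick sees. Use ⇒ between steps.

S ⇒ one Z ⇒ one one Z ⇒ one one one Z ⇒ one one one one Z ⇒ one one one one one Z ⇒ one one one one one one Z ⇒ one one one one one one one Z ⇒ one one one one one one one one Z ⇒ one one one one one one one one one Z ⇒ one one one one one one one one one quick sees

S ⇒ one Z   [S -> one Z]
one Z ⇒ one one Z   [Z -> one Z]
one one Z ⇒ one one one Z   [Z -> one Z]
one one one Z ⇒ one one one one Z   [Z -> one Z]
one one one one Z ⇒ one one one one one Z   [Z -> one Z]
one one one one one Z ⇒ one one one one one one Z   [Z -> one Z]
one one one one one one Z ⇒ one one one one one one one Z   [Z -> one Z]
one one one one one one one Z ⇒ one one one one one one one one Z   [Z -> one Z]
one one one one one one one one Z ⇒ one one one one one one one one one Z   [Z -> one Z]
one one one one one one one one one Z ⇒ one one one one one one one one one quick sees   [Z -> quick sees]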